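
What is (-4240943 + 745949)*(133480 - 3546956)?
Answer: 11930078139144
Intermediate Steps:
(-4240943 + 745949)*(133480 - 3546956) = -3494994*(-3413476) = 11930078139144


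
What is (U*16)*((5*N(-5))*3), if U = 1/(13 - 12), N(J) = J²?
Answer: 6000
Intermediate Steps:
U = 1 (U = 1/1 = 1)
(U*16)*((5*N(-5))*3) = (1*16)*((5*(-5)²)*3) = 16*((5*25)*3) = 16*(125*3) = 16*375 = 6000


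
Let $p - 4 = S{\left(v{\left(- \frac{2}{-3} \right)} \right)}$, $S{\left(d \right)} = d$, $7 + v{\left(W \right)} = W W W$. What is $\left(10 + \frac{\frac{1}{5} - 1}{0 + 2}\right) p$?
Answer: $- \frac{1168}{45} \approx -25.956$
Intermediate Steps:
$v{\left(W \right)} = -7 + W^{3}$ ($v{\left(W \right)} = -7 + W W W = -7 + W^{2} W = -7 + W^{3}$)
$p = - \frac{73}{27}$ ($p = 4 - \left(7 - \left(- \frac{2}{-3}\right)^{3}\right) = 4 - \left(7 - \left(\left(-2\right) \left(- \frac{1}{3}\right)\right)^{3}\right) = 4 - \left(7 - \left(\frac{2}{3}\right)^{3}\right) = 4 + \left(-7 + \frac{8}{27}\right) = 4 - \frac{181}{27} = - \frac{73}{27} \approx -2.7037$)
$\left(10 + \frac{\frac{1}{5} - 1}{0 + 2}\right) p = \left(10 + \frac{\frac{1}{5} - 1}{0 + 2}\right) \left(- \frac{73}{27}\right) = \left(10 + \frac{\frac{1}{5} - 1}{2}\right) \left(- \frac{73}{27}\right) = \left(10 - \frac{2}{5}\right) \left(- \frac{73}{27}\right) = \frac{48}{5} \left(- \frac{73}{27}\right) = - \frac{1168}{45}$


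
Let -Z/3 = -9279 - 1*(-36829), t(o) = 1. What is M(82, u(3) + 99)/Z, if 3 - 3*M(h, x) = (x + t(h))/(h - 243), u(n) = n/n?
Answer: -292/19959975 ≈ -1.4629e-5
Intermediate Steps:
u(n) = 1
M(h, x) = 1 - (1 + x)/(3*(-243 + h)) (M(h, x) = 1 - (x + 1)/(3*(h - 243)) = 1 - (1 + x)/(3*(-243 + h)))
Z = -82650 (Z = -3*(-9279 - 1*(-36829)) = -3*(-9279 + 36829) = -3*27550 = -82650)
M(82, u(3) + 99)/Z = ((-730 - (1 + 99) + 3*82)/(3*(-243 + 82)))/(-82650) = ((⅓)*(-730 - 1*100 + 246)/(-161))*(-1/82650) = ((⅓)*(-1/161)*(-730 - 100 + 246))*(-1/82650) = ((⅓)*(-1/161)*(-584))*(-1/82650) = (584/483)*(-1/82650) = -292/19959975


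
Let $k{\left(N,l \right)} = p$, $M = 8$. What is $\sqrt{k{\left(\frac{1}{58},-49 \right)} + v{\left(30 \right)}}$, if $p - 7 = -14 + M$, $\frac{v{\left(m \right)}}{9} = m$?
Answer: $\sqrt{271} \approx 16.462$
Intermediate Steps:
$v{\left(m \right)} = 9 m$
$p = 1$ ($p = 7 + \left(-14 + 8\right) = 7 - 6 = 1$)
$k{\left(N,l \right)} = 1$
$\sqrt{k{\left(\frac{1}{58},-49 \right)} + v{\left(30 \right)}} = \sqrt{1 + 9 \cdot 30} = \sqrt{1 + 270} = \sqrt{271}$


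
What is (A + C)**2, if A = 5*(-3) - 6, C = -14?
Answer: 1225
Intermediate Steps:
A = -21 (A = -15 - 6 = -21)
(A + C)**2 = (-21 - 14)**2 = (-35)**2 = 1225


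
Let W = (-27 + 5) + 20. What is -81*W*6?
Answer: 972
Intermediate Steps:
W = -2 (W = -22 + 20 = -2)
-81*W*6 = -81*(-2)*6 = 162*6 = 972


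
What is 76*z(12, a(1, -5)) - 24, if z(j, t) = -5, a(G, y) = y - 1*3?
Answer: -404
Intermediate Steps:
a(G, y) = -3 + y (a(G, y) = y - 3 = -3 + y)
76*z(12, a(1, -5)) - 24 = 76*(-5) - 24 = -380 - 24 = -404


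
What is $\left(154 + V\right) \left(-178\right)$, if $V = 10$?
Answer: $-29192$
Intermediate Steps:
$\left(154 + V\right) \left(-178\right) = \left(154 + 10\right) \left(-178\right) = 164 \left(-178\right) = -29192$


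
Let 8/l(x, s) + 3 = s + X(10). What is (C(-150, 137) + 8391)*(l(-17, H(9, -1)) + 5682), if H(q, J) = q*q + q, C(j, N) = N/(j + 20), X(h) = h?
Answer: 300574267633/6305 ≈ 4.7672e+7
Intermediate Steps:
C(j, N) = N/(20 + j)
H(q, J) = q + q² (H(q, J) = q² + q = q + q²)
l(x, s) = 8/(7 + s) (l(x, s) = 8/(-3 + (s + 10)) = 8/(-3 + (10 + s)) = 8/(7 + s))
(C(-150, 137) + 8391)*(l(-17, H(9, -1)) + 5682) = (137/(20 - 150) + 8391)*(8/(7 + 9*(1 + 9)) + 5682) = (137/(-130) + 8391)*(8/(7 + 9*10) + 5682) = (137*(-1/130) + 8391)*(8/(7 + 90) + 5682) = (-137/130 + 8391)*(8/97 + 5682) = 1090693*(8*(1/97) + 5682)/130 = 1090693*(8/97 + 5682)/130 = (1090693/130)*(551162/97) = 300574267633/6305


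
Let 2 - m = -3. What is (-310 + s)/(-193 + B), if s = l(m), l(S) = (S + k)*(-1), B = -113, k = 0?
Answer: 35/34 ≈ 1.0294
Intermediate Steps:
m = 5 (m = 2 - 1*(-3) = 2 + 3 = 5)
l(S) = -S (l(S) = (S + 0)*(-1) = S*(-1) = -S)
s = -5 (s = -1*5 = -5)
(-310 + s)/(-193 + B) = (-310 - 5)/(-193 - 113) = -315/(-306) = -315*(-1/306) = 35/34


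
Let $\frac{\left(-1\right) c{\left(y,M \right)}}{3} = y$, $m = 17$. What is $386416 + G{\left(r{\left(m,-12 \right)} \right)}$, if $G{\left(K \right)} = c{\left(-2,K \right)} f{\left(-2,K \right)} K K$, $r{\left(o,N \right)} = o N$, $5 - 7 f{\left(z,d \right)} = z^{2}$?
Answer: $\frac{2954608}{7} \approx 4.2209 \cdot 10^{5}$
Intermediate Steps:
$f{\left(z,d \right)} = \frac{5}{7} - \frac{z^{2}}{7}$
$c{\left(y,M \right)} = - 3 y$
$r{\left(o,N \right)} = N o$
$G{\left(K \right)} = \frac{6 K^{2}}{7}$ ($G{\left(K \right)} = \left(-3\right) \left(-2\right) \left(\frac{5}{7} - \frac{\left(-2\right)^{2}}{7}\right) K K = 6 \left(\frac{5}{7} - \frac{4}{7}\right) K K = 6 \cdot \frac{1}{7} K K = \frac{6 K}{7} K = \frac{6 K^{2}}{7}$)
$386416 + G{\left(r{\left(m,-12 \right)} \right)} = 386416 + \frac{6 \left(\left(-12\right) 17\right)^{2}}{7} = 386416 + \frac{6 \left(-204\right)^{2}}{7} = 386416 + \frac{6}{7} \cdot 41616 = 386416 + \frac{249696}{7} = \frac{2954608}{7}$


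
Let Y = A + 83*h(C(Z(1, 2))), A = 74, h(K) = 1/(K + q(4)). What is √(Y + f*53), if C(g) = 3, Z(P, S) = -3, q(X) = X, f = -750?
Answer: I*√1943543/7 ≈ 199.16*I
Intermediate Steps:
h(K) = 1/(4 + K) (h(K) = 1/(K + 4) = 1/(4 + K))
Y = 601/7 (Y = 74 + 83/(4 + 3) = 74 + 83/7 = 601/7 ≈ 85.857)
√(Y + f*53) = √(601/7 - 750*53) = √(601/7 - 39750) = √(-277649/7) = I*√1943543/7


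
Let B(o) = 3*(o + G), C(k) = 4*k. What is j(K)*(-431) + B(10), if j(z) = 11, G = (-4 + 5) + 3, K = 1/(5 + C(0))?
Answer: -4699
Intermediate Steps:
K = ⅕ (K = 1/(5 + 4*0) = 1/(5 + 0) = 1/5 = ⅕ ≈ 0.20000)
G = 4 (G = 1 + 3 = 4)
B(o) = 12 + 3*o (B(o) = 3*(o + 4) = 3*(4 + o) = 12 + 3*o)
j(K)*(-431) + B(10) = 11*(-431) + (12 + 3*10) = -4741 + (12 + 30) = -4741 + 42 = -4699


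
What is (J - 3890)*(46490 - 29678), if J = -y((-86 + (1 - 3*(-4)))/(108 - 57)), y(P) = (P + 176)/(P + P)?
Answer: -4699265022/73 ≈ -6.4374e+7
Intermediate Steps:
y(P) = (176 + P)/(2*P) (y(P) = (176 + P)/((2*P)) = (176 + P)*(1/(2*P)) = (176 + P)/(2*P))
J = 8903/146 (J = -(176 + (-86 + (1 - 3*(-4)))/(108 - 57))/(2*((-86 + (1 - 3*(-4)))/(108 - 57))) = -(176 + (-86 + (1 + 12))/51)/(2*((-86 + (1 + 12))/51)) = -(176 + (-86 + 13)*(1/51))/(2*((-86 + 13)*(1/51))) = -(176 - 73*1/51)/(2*((-73*1/51))) = -(176 - 73/51)/(2*(-73/51)) = -(-51)*8903/(2*73*51) = -1*(-8903/146) = 8903/146 ≈ 60.979)
(J - 3890)*(46490 - 29678) = (8903/146 - 3890)*(46490 - 29678) = -559037/146*16812 = -4699265022/73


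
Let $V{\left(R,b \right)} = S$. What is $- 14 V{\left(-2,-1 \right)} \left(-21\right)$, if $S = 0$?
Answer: $0$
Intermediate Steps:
$V{\left(R,b \right)} = 0$
$- 14 V{\left(-2,-1 \right)} \left(-21\right) = \left(-14\right) 0 \left(-21\right) = 0 \left(-21\right) = 0$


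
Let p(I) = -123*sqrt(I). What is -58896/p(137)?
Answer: 19632*sqrt(137)/5617 ≈ 40.909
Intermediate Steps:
-58896/p(137) = -58896*(-sqrt(137)/16851) = -(-19632)*sqrt(137)/5617 = 19632*sqrt(137)/5617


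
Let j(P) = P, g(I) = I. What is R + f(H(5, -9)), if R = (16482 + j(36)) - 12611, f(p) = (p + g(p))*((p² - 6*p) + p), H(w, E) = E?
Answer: 1639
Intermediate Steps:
f(p) = 2*p*(p² - 5*p) (f(p) = (p + p)*((p² - 6*p) + p) = (2*p)*(p² - 5*p) = 2*p*(p² - 5*p))
R = 3907 (R = (16482 + 36) - 12611 = 16518 - 12611 = 3907)
R + f(H(5, -9)) = 3907 + 2*(-9)²*(-5 - 9) = 3907 + 2*81*(-14) = 3907 - 2268 = 1639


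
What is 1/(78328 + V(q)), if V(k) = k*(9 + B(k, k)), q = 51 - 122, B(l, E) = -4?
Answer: 1/77973 ≈ 1.2825e-5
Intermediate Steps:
q = -71
V(k) = 5*k (V(k) = k*(9 - 4) = k*5 = 5*k)
1/(78328 + V(q)) = 1/(78328 + 5*(-71)) = 1/(78328 - 355) = 1/77973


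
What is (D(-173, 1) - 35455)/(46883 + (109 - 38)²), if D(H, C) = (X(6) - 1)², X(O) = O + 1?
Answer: -35419/51924 ≈ -0.68213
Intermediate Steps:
X(O) = 1 + O
D(H, C) = 36 (D(H, C) = ((1 + 6) - 1)² = (7 - 1)² = 6² = 36)
(D(-173, 1) - 35455)/(46883 + (109 - 38)²) = (36 - 35455)/(46883 + (109 - 38)²) = -35419/(46883 + 71²) = -35419/(46883 + 5041) = -35419/51924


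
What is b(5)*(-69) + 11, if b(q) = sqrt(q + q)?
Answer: 11 - 69*sqrt(10) ≈ -207.20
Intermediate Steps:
b(q) = sqrt(2)*sqrt(q) (b(q) = sqrt(2*q) = sqrt(2)*sqrt(q))
b(5)*(-69) + 11 = (sqrt(2)*sqrt(5))*(-69) + 11 = sqrt(10)*(-69) + 11 = -69*sqrt(10) + 11 = 11 - 69*sqrt(10)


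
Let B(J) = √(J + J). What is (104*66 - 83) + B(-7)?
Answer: 6781 + I*√14 ≈ 6781.0 + 3.7417*I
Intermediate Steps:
B(J) = √2*√J (B(J) = √(2*J) = √2*√J)
(104*66 - 83) + B(-7) = (104*66 - 83) + √2*√(-7) = (6864 - 83) + √2*(I*√7) = 6781 + I*√14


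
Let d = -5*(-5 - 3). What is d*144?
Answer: 5760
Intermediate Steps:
d = 40 (d = -5*(-8) = 40)
d*144 = 40*144 = 5760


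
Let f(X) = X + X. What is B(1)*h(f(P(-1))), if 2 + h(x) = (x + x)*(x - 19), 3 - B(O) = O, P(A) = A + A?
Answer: 364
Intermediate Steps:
P(A) = 2*A
f(X) = 2*X
B(O) = 3 - O
h(x) = -2 + 2*x*(-19 + x) (h(x) = -2 + (x + x)*(x - 19) = -2 + (2*x)*(-19 + x) = -2 + 2*x*(-19 + x))
B(1)*h(f(P(-1))) = (3 - 1*1)*(-2 - 76*2*(-1) + 2*(2*(2*(-1)))**2) = (3 - 1)*(-2 - 76*(-2) + 2*(2*(-2))**2) = 2*(-2 - 38*(-4) + 2*(-4)**2) = 2*(-2 + 152 + 2*16) = 2*(-2 + 152 + 32) = 2*182 = 364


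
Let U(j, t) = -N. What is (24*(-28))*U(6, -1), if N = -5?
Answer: -3360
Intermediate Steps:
U(j, t) = 5 (U(j, t) = -1*(-5) = 5)
(24*(-28))*U(6, -1) = (24*(-28))*5 = -672*5 = -3360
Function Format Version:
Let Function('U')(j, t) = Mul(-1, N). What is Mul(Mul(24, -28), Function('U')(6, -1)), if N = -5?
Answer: -3360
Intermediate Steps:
Function('U')(j, t) = 5 (Function('U')(j, t) = Mul(-1, -5) = 5)
Mul(Mul(24, -28), Function('U')(6, -1)) = Mul(Mul(24, -28), 5) = Mul(-672, 5) = -3360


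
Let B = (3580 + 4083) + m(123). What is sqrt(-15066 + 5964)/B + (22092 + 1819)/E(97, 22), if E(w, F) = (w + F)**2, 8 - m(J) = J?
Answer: 23911/14161 + I*sqrt(9102)/7548 ≈ 1.6885 + 0.01264*I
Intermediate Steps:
m(J) = 8 - J
B = 7548 (B = (3580 + 4083) + (8 - 1*123) = 7663 + (8 - 123) = 7663 - 115 = 7548)
E(w, F) = (F + w)**2
sqrt(-15066 + 5964)/B + (22092 + 1819)/E(97, 22) = sqrt(-15066 + 5964)/7548 + (22092 + 1819)/((22 + 97)**2) = sqrt(-9102)*(1/7548) + 23911/(119**2) = (I*sqrt(9102))*(1/7548) + 23911/14161 = I*sqrt(9102)/7548 + 23911*(1/14161) = I*sqrt(9102)/7548 + 23911/14161 = 23911/14161 + I*sqrt(9102)/7548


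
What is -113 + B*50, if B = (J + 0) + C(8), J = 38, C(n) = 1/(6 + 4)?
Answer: 1792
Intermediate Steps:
C(n) = ⅒ (C(n) = 1/10 = ⅒)
B = 381/10 (B = (38 + 0) + ⅒ = 38 + ⅒ = 381/10 ≈ 38.100)
-113 + B*50 = -113 + (381/10)*50 = -113 + 1905 = 1792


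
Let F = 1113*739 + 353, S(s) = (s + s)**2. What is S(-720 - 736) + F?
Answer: 9302604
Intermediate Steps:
S(s) = 4*s**2 (S(s) = (2*s)**2 = 4*s**2)
F = 822860 (F = 822507 + 353 = 822860)
S(-720 - 736) + F = 4*(-720 - 736)**2 + 822860 = 4*(-1456)**2 + 822860 = 4*2119936 + 822860 = 8479744 + 822860 = 9302604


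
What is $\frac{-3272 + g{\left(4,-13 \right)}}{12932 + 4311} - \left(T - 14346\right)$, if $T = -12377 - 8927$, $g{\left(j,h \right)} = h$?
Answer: $\frac{614709665}{17243} \approx 35650.0$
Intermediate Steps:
$T = -21304$
$\frac{-3272 + g{\left(4,-13 \right)}}{12932 + 4311} - \left(T - 14346\right) = \frac{-3272 - 13}{12932 + 4311} - \left(-21304 - 14346\right) = - \frac{3285}{17243} - -35650 = \left(-3285\right) \frac{1}{17243} + 35650 = - \frac{3285}{17243} + 35650 = \frac{614709665}{17243}$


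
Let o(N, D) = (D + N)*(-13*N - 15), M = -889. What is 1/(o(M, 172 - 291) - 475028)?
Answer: -1/12109364 ≈ -8.2581e-8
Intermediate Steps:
o(N, D) = (-15 - 13*N)*(D + N) (o(N, D) = (D + N)*(-15 - 13*N) = (-15 - 13*N)*(D + N))
1/(o(M, 172 - 291) - 475028) = 1/((-15*(172 - 291) - 15*(-889) - 13*(-889)**2 - 13*(172 - 291)*(-889)) - 475028) = 1/((-15*(-119) + 13335 - 13*790321 - 13*(-119)*(-889)) - 475028) = 1/((1785 + 13335 - 10274173 - 1375283) - 475028) = 1/(-11634336 - 475028) = 1/(-12109364) = -1/12109364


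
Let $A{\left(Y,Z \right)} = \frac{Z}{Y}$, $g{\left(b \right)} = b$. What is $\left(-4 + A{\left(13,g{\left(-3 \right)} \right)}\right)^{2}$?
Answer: $\frac{3025}{169} \approx 17.899$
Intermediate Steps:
$\left(-4 + A{\left(13,g{\left(-3 \right)} \right)}\right)^{2} = \left(-4 - \frac{3}{13}\right)^{2} = \left(- \frac{55}{13}\right)^{2} = \frac{3025}{169}$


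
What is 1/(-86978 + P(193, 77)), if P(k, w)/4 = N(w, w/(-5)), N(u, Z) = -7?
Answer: -1/87006 ≈ -1.1493e-5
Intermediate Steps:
P(k, w) = -28 (P(k, w) = 4*(-7) = -28)
1/(-86978 + P(193, 77)) = 1/(-86978 - 28) = 1/(-87006) = -1/87006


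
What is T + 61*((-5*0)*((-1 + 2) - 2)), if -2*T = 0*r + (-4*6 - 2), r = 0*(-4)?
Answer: 13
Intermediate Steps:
r = 0
T = 13 (T = -(0*0 + (-4*6 - 2))/2 = -(0 + (-24 - 2))/2 = -(0 - 26)/2 = -½*(-26) = 13)
T + 61*((-5*0)*((-1 + 2) - 2)) = 13 + 61*((-5*0)*((-1 + 2) - 2)) = 13 + 61*(0*(1 - 2)) = 13 + 61*(0*(-1)) = 13 + 61*0 = 13 + 0 = 13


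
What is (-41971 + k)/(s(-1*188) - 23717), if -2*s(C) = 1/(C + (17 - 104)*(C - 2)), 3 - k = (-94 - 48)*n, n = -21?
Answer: 1469145800/775166429 ≈ 1.8953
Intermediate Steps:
k = -2979 (k = 3 - (-94 - 48)*(-21) = 3 - (-142)*(-21) = 3 - 1*2982 = 3 - 2982 = -2979)
s(C) = -1/(2*(174 - 86*C)) (s(C) = -1/(2*(C + (17 - 104)*(C - 2))) = -1/(2*(C - 87*(-2 + C))) = -1/(2*(C + (174 - 87*C))) = -1/(2*(174 - 86*C)))
(-41971 + k)/(s(-1*188) - 23717) = (-41971 - 2979)/(1/(4*(-87 + 43*(-1*188))) - 23717) = -44950/(1/(4*(-87 + 43*(-188))) - 23717) = -44950/(1/(4*(-87 - 8084)) - 23717) = -44950/((¼)/(-8171) - 23717) = -44950/((¼)*(-1/8171) - 23717) = -44950/(-1/32684 - 23717) = -44950/(-775166429/32684) = -44950*(-32684/775166429) = 1469145800/775166429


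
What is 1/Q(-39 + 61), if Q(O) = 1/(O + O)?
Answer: 44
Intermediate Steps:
Q(O) = 1/(2*O)
1/Q(-39 + 61) = 1/(1/(2*(-39 + 61))) = 1/((½)/22) = 1/((½)*(1/22)) = 1/(1/44) = 44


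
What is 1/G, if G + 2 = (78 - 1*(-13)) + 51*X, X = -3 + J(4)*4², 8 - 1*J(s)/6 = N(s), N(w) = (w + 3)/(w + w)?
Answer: 1/34820 ≈ 2.8719e-5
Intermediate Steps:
N(w) = (3 + w)/(2*w) (N(w) = (3 + w)/((2*w)) = (3 + w)*(1/(2*w)) = (3 + w)/(2*w))
J(s) = 48 - 3*(3 + s)/s
X = 681 (X = -3 + (45 - 9/4)*4² = -3 + (45 - 9*¼)*16 = -3 + (45 - 9/4)*16 = -3 + (171/4)*16 = -3 + 684 = 681)
G = 34820 (G = -2 + ((78 - 1*(-13)) + 51*681) = -2 + ((78 + 13) + 34731) = -2 + (91 + 34731) = -2 + 34822 = 34820)
1/G = 1/34820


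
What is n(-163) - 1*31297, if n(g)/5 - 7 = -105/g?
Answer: -5095181/163 ≈ -31259.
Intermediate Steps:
n(g) = 35 - 525/g (n(g) = 35 + 5*(-105/g) = 35 - 525/g)
n(-163) - 1*31297 = (35 - 525/(-163)) - 1*31297 = (35 - 525*(-1/163)) - 31297 = (35 + 525/163) - 31297 = 6230/163 - 31297 = -5095181/163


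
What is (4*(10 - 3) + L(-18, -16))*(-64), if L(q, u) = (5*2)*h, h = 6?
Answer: -5632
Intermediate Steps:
L(q, u) = 60 (L(q, u) = (5*2)*6 = 10*6 = 60)
(4*(10 - 3) + L(-18, -16))*(-64) = (4*(10 - 3) + 60)*(-64) = (4*7 + 60)*(-64) = (28 + 60)*(-64) = 88*(-64) = -5632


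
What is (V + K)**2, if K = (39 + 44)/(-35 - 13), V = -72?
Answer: 12524521/2304 ≈ 5436.0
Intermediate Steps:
K = -83/48 (K = 83/(-48) = 83*(-1/48) = -83/48 ≈ -1.7292)
(V + K)**2 = (-72 - 83/48)**2 = (-3539/48)**2 = 12524521/2304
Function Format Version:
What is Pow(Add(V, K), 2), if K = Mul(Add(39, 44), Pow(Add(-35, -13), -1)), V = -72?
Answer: Rational(12524521, 2304) ≈ 5436.0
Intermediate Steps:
K = Rational(-83, 48) (K = Mul(83, Pow(-48, -1)) = Mul(83, Rational(-1, 48)) = Rational(-83, 48) ≈ -1.7292)
Pow(Add(V, K), 2) = Pow(Add(-72, Rational(-83, 48)), 2) = Pow(Rational(-3539, 48), 2) = Rational(12524521, 2304)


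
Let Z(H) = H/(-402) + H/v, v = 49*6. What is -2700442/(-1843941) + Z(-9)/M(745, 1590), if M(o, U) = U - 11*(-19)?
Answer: 15949076617307/10890531287097 ≈ 1.4645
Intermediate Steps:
v = 294
M(o, U) = 209 + U (M(o, U) = U + 209 = 209 + U)
Z(H) = 3*H/3283 (Z(H) = H/(-402) + H/294 = H*(-1/402) + H*(1/294) = -H/402 + H/294 = 3*H/3283)
-2700442/(-1843941) + Z(-9)/M(745, 1590) = -2700442/(-1843941) + ((3/3283)*(-9))/(209 + 1590) = -2700442*(-1/1843941) - 27/3283/1799 = 2700442/1843941 - 27/3283*1/1799 = 2700442/1843941 - 27/5906117 = 15949076617307/10890531287097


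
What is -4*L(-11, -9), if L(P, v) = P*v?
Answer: -396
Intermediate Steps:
-4*L(-11, -9) = -(-44)*(-9) = -4*99 = -396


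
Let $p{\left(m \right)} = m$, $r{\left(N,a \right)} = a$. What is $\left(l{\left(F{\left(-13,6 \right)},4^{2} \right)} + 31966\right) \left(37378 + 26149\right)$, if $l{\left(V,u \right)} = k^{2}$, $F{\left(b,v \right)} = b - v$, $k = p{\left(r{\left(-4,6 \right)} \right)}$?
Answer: $2032991054$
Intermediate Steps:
$k = 6$
$l{\left(V,u \right)} = 36$ ($l{\left(V,u \right)} = 6^{2} = 36$)
$\left(l{\left(F{\left(-13,6 \right)},4^{2} \right)} + 31966\right) \left(37378 + 26149\right) = \left(36 + 31966\right) \left(37378 + 26149\right) = 32002 \cdot 63527 = 2032991054$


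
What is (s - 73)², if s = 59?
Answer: 196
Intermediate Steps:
(s - 73)² = (59 - 73)² = (-14)² = 196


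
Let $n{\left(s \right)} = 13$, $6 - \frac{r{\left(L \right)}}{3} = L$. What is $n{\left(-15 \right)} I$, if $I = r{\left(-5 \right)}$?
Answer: $429$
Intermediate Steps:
$r{\left(L \right)} = 18 - 3 L$
$I = 33$ ($I = 18 - -15 = 18 + 15 = 33$)
$n{\left(-15 \right)} I = 13 \cdot 33 = 429$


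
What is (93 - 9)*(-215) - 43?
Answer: -18103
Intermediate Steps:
(93 - 9)*(-215) - 43 = 84*(-215) - 43 = -18060 - 43 = -18103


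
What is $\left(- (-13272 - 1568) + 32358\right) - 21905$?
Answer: $25293$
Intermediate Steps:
$\left(- (-13272 - 1568) + 32358\right) - 21905 = \left(\left(-1\right) \left(-14840\right) + 32358\right) - 21905 = \left(14840 + 32358\right) - 21905 = 47198 - 21905 = 25293$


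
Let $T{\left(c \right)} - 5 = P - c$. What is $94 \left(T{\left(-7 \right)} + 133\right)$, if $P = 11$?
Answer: $14664$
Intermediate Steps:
$T{\left(c \right)} = 16 - c$ ($T{\left(c \right)} = 5 - \left(-11 + c\right) = 16 - c$)
$94 \left(T{\left(-7 \right)} + 133\right) = 94 \left(\left(16 - -7\right) + 133\right) = 94 \left(\left(16 + 7\right) + 133\right) = 94 \left(23 + 133\right) = 94 \cdot 156 = 14664$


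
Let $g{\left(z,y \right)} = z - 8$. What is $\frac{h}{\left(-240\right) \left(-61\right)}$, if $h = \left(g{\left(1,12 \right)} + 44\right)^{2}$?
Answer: $\frac{1369}{14640} \approx 0.093511$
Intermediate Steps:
$g{\left(z,y \right)} = -8 + z$
$h = 1369$ ($h = \left(\left(-8 + 1\right) + 44\right)^{2} = \left(-7 + 44\right)^{2} = 37^{2} = 1369$)
$\frac{h}{\left(-240\right) \left(-61\right)} = \frac{1369}{\left(-240\right) \left(-61\right)} = \frac{1369}{14640}$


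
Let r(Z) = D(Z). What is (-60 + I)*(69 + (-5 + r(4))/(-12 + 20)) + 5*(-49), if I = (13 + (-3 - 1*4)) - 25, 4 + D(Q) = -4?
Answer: -44541/8 ≈ -5567.6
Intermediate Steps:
D(Q) = -8 (D(Q) = -4 - 4 = -8)
r(Z) = -8
I = -19 (I = (13 + (-3 - 4)) - 25 = (13 - 7) - 25 = 6 - 25 = -19)
(-60 + I)*(69 + (-5 + r(4))/(-12 + 20)) + 5*(-49) = (-60 - 19)*(69 + (-5 - 8)/(-12 + 20)) + 5*(-49) = -79*(69 - 13/8) - 245 = -79*539/8 - 245 = -42581/8 - 245 = -44541/8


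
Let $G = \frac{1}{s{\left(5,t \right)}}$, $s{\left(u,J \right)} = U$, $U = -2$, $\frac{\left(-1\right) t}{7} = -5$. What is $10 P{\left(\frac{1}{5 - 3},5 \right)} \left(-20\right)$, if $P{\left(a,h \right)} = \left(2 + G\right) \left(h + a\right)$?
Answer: $-1650$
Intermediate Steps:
$t = 35$ ($t = \left(-7\right) \left(-5\right) = 35$)
$s{\left(u,J \right)} = -2$
$G = - \frac{1}{2}$ ($G = \frac{1}{-2} = - \frac{1}{2} \approx -0.5$)
$P{\left(a,h \right)} = \frac{3 a}{2} + \frac{3 h}{2}$ ($P{\left(a,h \right)} = \left(2 - \frac{1}{2}\right) \left(h + a\right) = \frac{3 \left(a + h\right)}{2} = \frac{3 a}{2} + \frac{3 h}{2}$)
$10 P{\left(\frac{1}{5 - 3},5 \right)} \left(-20\right) = 10 \left(\frac{3}{2 \left(5 - 3\right)} + \frac{3}{2} \cdot 5\right) \left(-20\right) = 10 \left(\frac{3}{2 \cdot 2} + \frac{15}{2}\right) \left(-20\right) = 10 \left(\frac{3}{2} \cdot \frac{1}{2} + \frac{15}{2}\right) \left(-20\right) = 10 \left(\frac{3}{4} + \frac{15}{2}\right) \left(-20\right) = 10 \cdot \frac{33}{4} \left(-20\right) = \frac{165}{2} \left(-20\right) = -1650$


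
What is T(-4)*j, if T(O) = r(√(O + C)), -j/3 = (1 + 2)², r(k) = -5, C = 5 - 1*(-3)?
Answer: 135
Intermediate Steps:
C = 8 (C = 5 + 3 = 8)
j = -27 (j = -3*(1 + 2)² = -3*3² = -3*9 = -27)
T(O) = -5
T(-4)*j = -5*(-27) = 135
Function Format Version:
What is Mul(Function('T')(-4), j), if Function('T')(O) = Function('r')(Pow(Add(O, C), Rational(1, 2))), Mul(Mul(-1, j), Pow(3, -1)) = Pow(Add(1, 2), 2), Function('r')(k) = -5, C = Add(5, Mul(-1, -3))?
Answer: 135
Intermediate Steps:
C = 8 (C = Add(5, 3) = 8)
j = -27 (j = Mul(-3, Pow(Add(1, 2), 2)) = Mul(-3, Pow(3, 2)) = Mul(-3, 9) = -27)
Function('T')(O) = -5
Mul(Function('T')(-4), j) = Mul(-5, -27) = 135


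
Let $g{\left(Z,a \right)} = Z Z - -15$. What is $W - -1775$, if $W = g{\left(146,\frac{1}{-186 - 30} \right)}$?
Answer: $23106$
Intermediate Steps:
$g{\left(Z,a \right)} = 15 + Z^{2}$ ($g{\left(Z,a \right)} = Z^{2} + 15 = 15 + Z^{2}$)
$W = 21331$ ($W = 15 + 146^{2} = 15 + 21316 = 21331$)
$W - -1775 = 21331 - -1775 = 21331 + 1775 = 23106$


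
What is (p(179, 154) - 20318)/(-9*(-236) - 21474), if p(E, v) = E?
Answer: 6713/6450 ≈ 1.0408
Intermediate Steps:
(p(179, 154) - 20318)/(-9*(-236) - 21474) = (179 - 20318)/(-9*(-236) - 21474) = -20139/(2124 - 21474) = -20139/(-19350) = -20139*(-1/19350) = 6713/6450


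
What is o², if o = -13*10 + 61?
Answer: 4761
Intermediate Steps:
o = -69 (o = -130 + 61 = -69)
o² = (-69)² = 4761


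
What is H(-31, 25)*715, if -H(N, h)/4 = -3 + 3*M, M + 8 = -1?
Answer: 85800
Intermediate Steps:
M = -9 (M = -8 - 1 = -9)
H(N, h) = 120 (H(N, h) = -4*(-3 + 3*(-9)) = -4*(-3 - 27) = -4*(-30) = 120)
H(-31, 25)*715 = 120*715 = 85800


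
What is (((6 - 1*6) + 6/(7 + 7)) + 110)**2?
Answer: 597529/49 ≈ 12194.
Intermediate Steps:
(((6 - 1*6) + 6/(7 + 7)) + 110)**2 = (((6 - 6) + 6/14) + 110)**2 = ((0 + (1/14)*6) + 110)**2 = ((0 + 3/7) + 110)**2 = (3/7 + 110)**2 = (773/7)**2 = 597529/49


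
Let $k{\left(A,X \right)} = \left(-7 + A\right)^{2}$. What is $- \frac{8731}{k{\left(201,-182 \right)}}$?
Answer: $- \frac{8731}{37636} \approx -0.23199$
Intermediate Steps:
$- \frac{8731}{k{\left(201,-182 \right)}} = - \frac{8731}{\left(-7 + 201\right)^{2}} = - \frac{8731}{194^{2}} = - \frac{8731}{37636}$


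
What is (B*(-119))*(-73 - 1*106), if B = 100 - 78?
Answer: 468622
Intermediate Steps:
B = 22
(B*(-119))*(-73 - 1*106) = (22*(-119))*(-73 - 1*106) = -2618*(-73 - 106) = -2618*(-179) = 468622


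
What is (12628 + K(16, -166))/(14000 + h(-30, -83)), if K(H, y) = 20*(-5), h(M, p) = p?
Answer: 4176/4639 ≈ 0.90019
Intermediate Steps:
K(H, y) = -100
(12628 + K(16, -166))/(14000 + h(-30, -83)) = (12628 - 100)/(14000 - 83) = 12528/13917 = 12528*(1/13917) = 4176/4639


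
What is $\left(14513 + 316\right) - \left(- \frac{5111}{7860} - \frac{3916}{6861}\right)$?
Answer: $\frac{88861794519}{5991940} \approx 14830.0$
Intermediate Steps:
$\left(14513 + 316\right) - \left(- \frac{5111}{7860} - \frac{3916}{6861}\right) = 14829 - - \frac{7316259}{5991940} = 14829 + \left(\frac{3916}{6861} + \frac{5111}{7860}\right) = 14829 + \frac{7316259}{5991940} = \frac{88861794519}{5991940}$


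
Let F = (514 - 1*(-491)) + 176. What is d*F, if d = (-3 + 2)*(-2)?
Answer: 2362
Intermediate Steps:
d = 2 (d = -1*(-2) = 2)
F = 1181 (F = (514 + 491) + 176 = 1005 + 176 = 1181)
d*F = 2*1181 = 2362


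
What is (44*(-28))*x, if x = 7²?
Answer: -60368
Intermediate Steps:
x = 49
(44*(-28))*x = (44*(-28))*49 = -1232*49 = -60368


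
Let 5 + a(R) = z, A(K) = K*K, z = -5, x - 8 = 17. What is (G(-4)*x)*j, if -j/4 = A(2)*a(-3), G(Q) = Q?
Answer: -16000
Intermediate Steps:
x = 25 (x = 8 + 17 = 25)
A(K) = K²
a(R) = -10 (a(R) = -5 - 5 = -10)
j = 160 (j = -4*2²*(-10) = -16*(-10) = -4*(-40) = 160)
(G(-4)*x)*j = -4*25*160 = -100*160 = -16000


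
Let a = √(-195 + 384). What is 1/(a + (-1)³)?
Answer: 1/188 + 3*√21/188 ≈ 0.078445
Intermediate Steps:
a = 3*√21 (a = √189 = 3*√21 ≈ 13.748)
1/(a + (-1)³) = 1/(3*√21 + (-1)³) = 1/(3*√21 - 1) = 1/(-1 + 3*√21)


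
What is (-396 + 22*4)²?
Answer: 94864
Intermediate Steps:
(-396 + 22*4)² = (-396 + 88)² = (-308)² = 94864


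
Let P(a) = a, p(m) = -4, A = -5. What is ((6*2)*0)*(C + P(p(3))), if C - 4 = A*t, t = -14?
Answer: 0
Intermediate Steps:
C = 74 (C = 4 - 5*(-14) = 4 + 70 = 74)
((6*2)*0)*(C + P(p(3))) = ((6*2)*0)*(74 - 4) = (12*0)*70 = 0*70 = 0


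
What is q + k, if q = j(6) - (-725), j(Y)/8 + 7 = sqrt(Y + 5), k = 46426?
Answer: 47095 + 8*sqrt(11) ≈ 47122.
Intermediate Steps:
j(Y) = -56 + 8*sqrt(5 + Y) (j(Y) = -56 + 8*sqrt(Y + 5) = -56 + 8*sqrt(5 + Y))
q = 669 + 8*sqrt(11) (q = (-56 + 8*sqrt(5 + 6)) - (-725) = (-56 + 8*sqrt(11)) - 29*(-25) = (-56 + 8*sqrt(11)) + 725 = 669 + 8*sqrt(11) ≈ 695.53)
q + k = (669 + 8*sqrt(11)) + 46426 = 47095 + 8*sqrt(11)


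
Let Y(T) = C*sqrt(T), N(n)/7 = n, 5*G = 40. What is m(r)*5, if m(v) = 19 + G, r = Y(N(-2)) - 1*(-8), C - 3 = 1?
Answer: 135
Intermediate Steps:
C = 4 (C = 3 + 1 = 4)
G = 8 (G = (1/5)*40 = 8)
N(n) = 7*n
Y(T) = 4*sqrt(T)
r = 8 + 4*I*sqrt(14) (r = 4*sqrt(7*(-2)) - 1*(-8) = 4*sqrt(-14) + 8 = 4*(I*sqrt(14)) + 8 = 4*I*sqrt(14) + 8 = 8 + 4*I*sqrt(14) ≈ 8.0 + 14.967*I)
m(v) = 27 (m(v) = 19 + 8 = 27)
m(r)*5 = 27*5 = 135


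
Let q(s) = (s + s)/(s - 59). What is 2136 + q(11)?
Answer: 51253/24 ≈ 2135.5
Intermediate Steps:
q(s) = 2*s/(-59 + s) (q(s) = (2*s)/(-59 + s) = 2*s/(-59 + s))
2136 + q(11) = 2136 + 2*11/(-59 + 11) = 2136 + 2*11/(-48) = 2136 + 2*11*(-1/48) = 2136 - 11/24 = 51253/24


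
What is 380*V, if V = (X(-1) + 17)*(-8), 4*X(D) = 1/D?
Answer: -50920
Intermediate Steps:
X(D) = 1/(4*D)
V = -134 (V = ((1/4)/(-1) + 17)*(-8) = ((1/4)*(-1) + 17)*(-8) = (-1/4 + 17)*(-8) = (67/4)*(-8) = -134)
380*V = 380*(-134) = -50920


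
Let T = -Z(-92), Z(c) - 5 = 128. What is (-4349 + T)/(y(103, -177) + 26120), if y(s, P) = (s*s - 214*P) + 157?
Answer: -2241/37382 ≈ -0.059949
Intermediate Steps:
Z(c) = 133 (Z(c) = 5 + 128 = 133)
y(s, P) = 157 + s² - 214*P (y(s, P) = (s² - 214*P) + 157 = 157 + s² - 214*P)
T = -133 (T = -1*133 = -133)
(-4349 + T)/(y(103, -177) + 26120) = (-4349 - 133)/((157 + 103² - 214*(-177)) + 26120) = -4482/((157 + 10609 + 37878) + 26120) = -4482/(48644 + 26120) = -4482/74764 = -4482*1/74764 = -2241/37382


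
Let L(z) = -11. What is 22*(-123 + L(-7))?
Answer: -2948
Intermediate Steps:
22*(-123 + L(-7)) = 22*(-123 - 11) = 22*(-134) = -2948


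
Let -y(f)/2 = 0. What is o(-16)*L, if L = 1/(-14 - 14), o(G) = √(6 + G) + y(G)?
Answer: -I*√10/28 ≈ -0.11294*I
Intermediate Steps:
y(f) = 0 (y(f) = -2*0 = 0)
o(G) = √(6 + G) (o(G) = √(6 + G) + 0 = √(6 + G))
L = -1/28 (L = 1/(-28) = -1/28 ≈ -0.035714)
o(-16)*L = √(6 - 16)*(-1/28) = √(-10)*(-1/28) = (I*√10)*(-1/28) = -I*√10/28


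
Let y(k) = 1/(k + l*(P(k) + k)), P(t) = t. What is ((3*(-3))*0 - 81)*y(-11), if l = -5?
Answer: -9/11 ≈ -0.81818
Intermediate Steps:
y(k) = -1/(9*k) (y(k) = 1/(k - 5*(k + k)) = 1/(k - 10*k) = 1/(-9*k) = -1/(9*k))
((3*(-3))*0 - 81)*y(-11) = ((3*(-3))*0 - 81)*(-⅑/(-11)) = (-9*0 - 81)*(-⅑*(-1/11)) = (0 - 81)*(1/99) = -81*1/99 = -9/11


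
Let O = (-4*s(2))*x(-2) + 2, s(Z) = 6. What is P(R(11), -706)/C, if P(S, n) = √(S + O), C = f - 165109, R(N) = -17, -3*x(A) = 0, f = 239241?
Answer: I*√15/74132 ≈ 5.2244e-5*I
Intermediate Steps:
x(A) = 0 (x(A) = -⅓*0 = 0)
O = 2 (O = -4*6*0 + 2 = -24*0 + 2 = 0 + 2 = 2)
C = 74132 (C = 239241 - 165109 = 74132)
P(S, n) = √(2 + S) (P(S, n) = √(S + 2) = √(2 + S))
P(R(11), -706)/C = √(2 - 17)/74132 = √(-15)*(1/74132) = (I*√15)*(1/74132) = I*√15/74132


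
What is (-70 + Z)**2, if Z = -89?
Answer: 25281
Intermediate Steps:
(-70 + Z)**2 = (-70 - 89)**2 = (-159)**2 = 25281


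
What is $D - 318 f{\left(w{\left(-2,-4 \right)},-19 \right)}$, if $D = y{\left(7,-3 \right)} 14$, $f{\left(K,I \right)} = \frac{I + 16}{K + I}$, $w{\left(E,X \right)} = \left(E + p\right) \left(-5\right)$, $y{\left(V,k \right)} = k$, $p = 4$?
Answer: $- \frac{2172}{29} \approx -74.896$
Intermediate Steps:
$w{\left(E,X \right)} = -20 - 5 E$ ($w{\left(E,X \right)} = \left(E + 4\right) \left(-5\right) = \left(4 + E\right) \left(-5\right) = -20 - 5 E$)
$f{\left(K,I \right)} = \frac{16 + I}{I + K}$
$D = -42$ ($D = \left(-3\right) 14 = -42$)
$D - 318 f{\left(w{\left(-2,-4 \right)},-19 \right)} = -42 - 318 \frac{16 - 19}{-19 - 10} = -42 - 318 \frac{1}{-19 + \left(-20 + 10\right)} \left(-3\right) = -42 - 318 \frac{1}{-19 - 10} \left(-3\right) = -42 - 318 \frac{1}{-29} \left(-3\right) = -42 - 318 \left(\left(- \frac{1}{29}\right) \left(-3\right)\right) = -42 - \frac{954}{29} = - \frac{2172}{29}$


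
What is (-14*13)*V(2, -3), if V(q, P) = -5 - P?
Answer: 364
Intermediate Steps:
(-14*13)*V(2, -3) = (-14*13)*(-5 - 1*(-3)) = -182*(-5 + 3) = -182*(-2) = 364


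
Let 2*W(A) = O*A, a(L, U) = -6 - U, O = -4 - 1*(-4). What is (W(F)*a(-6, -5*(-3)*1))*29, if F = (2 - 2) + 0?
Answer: 0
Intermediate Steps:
O = 0 (O = -4 + 4 = 0)
F = 0 (F = 0 + 0 = 0)
W(A) = 0 (W(A) = (0*A)/2 = (½)*0 = 0)
(W(F)*a(-6, -5*(-3)*1))*29 = (0*(-6 - (-5*(-3))))*29 = (0*(-6 - 15))*29 = (0*(-21))*29 = 0*29 = 0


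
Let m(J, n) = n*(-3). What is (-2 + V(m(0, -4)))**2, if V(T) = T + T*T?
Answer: 23716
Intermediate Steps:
m(J, n) = -3*n
V(T) = T + T**2
(-2 + V(m(0, -4)))**2 = (-2 + (-3*(-4))*(1 - 3*(-4)))**2 = (-2 + 12*(1 + 12))**2 = (-2 + 12*13)**2 = (-2 + 156)**2 = 154**2 = 23716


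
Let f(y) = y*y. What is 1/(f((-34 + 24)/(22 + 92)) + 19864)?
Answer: 3249/64538161 ≈ 5.0342e-5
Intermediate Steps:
f(y) = y**2
1/(f((-34 + 24)/(22 + 92)) + 19864) = 1/(((-34 + 24)/(22 + 92))**2 + 19864) = 1/((-10/114)**2 + 19864) = 1/((-10*1/114)**2 + 19864) = 1/((-5/57)**2 + 19864) = 1/(25/3249 + 19864) = 1/(64538161/3249) = 3249/64538161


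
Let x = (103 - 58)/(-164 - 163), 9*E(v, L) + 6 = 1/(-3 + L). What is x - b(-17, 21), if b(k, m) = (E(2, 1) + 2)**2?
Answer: -62521/35316 ≈ -1.7703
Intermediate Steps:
E(v, L) = -2/3 + 1/(9*(-3 + L))
b(k, m) = 529/324 (b(k, m) = ((19 - 6*1)/(9*(-3 + 1)) + 2)**2 = ((1/9)*(19 - 6)/(-2) + 2)**2 = ((1/9)*(-1/2)*13 + 2)**2 = (-13/18 + 2)**2 = (23/18)**2 = 529/324)
x = -15/109 (x = 45/(-327) = 45*(-1/327) = -15/109 ≈ -0.13761)
x - b(-17, 21) = -15/109 - 1*529/324 = -15/109 - 529/324 = -62521/35316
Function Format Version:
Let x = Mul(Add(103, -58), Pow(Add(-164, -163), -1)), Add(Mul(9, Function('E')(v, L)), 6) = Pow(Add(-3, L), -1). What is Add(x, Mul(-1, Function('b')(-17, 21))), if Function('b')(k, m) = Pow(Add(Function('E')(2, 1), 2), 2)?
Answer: Rational(-62521, 35316) ≈ -1.7703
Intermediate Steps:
Function('E')(v, L) = Add(Rational(-2, 3), Mul(Rational(1, 9), Pow(Add(-3, L), -1)))
Function('b')(k, m) = Rational(529, 324) (Function('b')(k, m) = Pow(Add(Mul(Rational(1, 9), Pow(Add(-3, 1), -1), Add(19, Mul(-6, 1))), 2), 2) = Pow(Add(Mul(Rational(1, 9), Pow(-2, -1), Add(19, -6)), 2), 2) = Pow(Add(Mul(Rational(1, 9), Rational(-1, 2), 13), 2), 2) = Pow(Add(Rational(-13, 18), 2), 2) = Pow(Rational(23, 18), 2) = Rational(529, 324))
x = Rational(-15, 109) (x = Mul(45, Pow(-327, -1)) = Mul(45, Rational(-1, 327)) = Rational(-15, 109) ≈ -0.13761)
Add(x, Mul(-1, Function('b')(-17, 21))) = Add(Rational(-15, 109), Mul(-1, Rational(529, 324))) = Add(Rational(-15, 109), Rational(-529, 324)) = Rational(-62521, 35316)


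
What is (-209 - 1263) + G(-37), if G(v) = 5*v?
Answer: -1657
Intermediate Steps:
(-209 - 1263) + G(-37) = (-209 - 1263) + 5*(-37) = -1472 - 185 = -1657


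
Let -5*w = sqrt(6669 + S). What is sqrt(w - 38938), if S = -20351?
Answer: sqrt(-973450 - 5*I*sqrt(13682))/5 ≈ 0.059277 - 197.33*I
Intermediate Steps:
w = -I*sqrt(13682)/5 (w = -sqrt(6669 - 20351)/5 = -I*sqrt(13682)/5 ≈ -23.394*I)
sqrt(w - 38938) = sqrt(-I*sqrt(13682)/5 - 38938) = sqrt(-38938 - I*sqrt(13682)/5)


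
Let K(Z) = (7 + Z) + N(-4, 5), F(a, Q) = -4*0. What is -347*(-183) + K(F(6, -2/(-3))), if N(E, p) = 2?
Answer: 63510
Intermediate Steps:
F(a, Q) = 0
K(Z) = 9 + Z (K(Z) = (7 + Z) + 2 = 9 + Z)
-347*(-183) + K(F(6, -2/(-3))) = -347*(-183) + (9 + 0) = 63501 + 9 = 63510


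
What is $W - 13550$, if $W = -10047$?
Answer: $-23597$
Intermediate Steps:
$W - 13550 = -10047 - 13550 = -23597$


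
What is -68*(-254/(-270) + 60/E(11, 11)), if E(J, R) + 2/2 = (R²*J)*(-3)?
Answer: -16970692/269595 ≈ -62.949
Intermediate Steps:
E(J, R) = -1 - 3*J*R² (E(J, R) = -1 + (R²*J)*(-3) = -1 + (J*R²)*(-3) = -1 - 3*J*R²)
-68*(-254/(-270) + 60/E(11, 11)) = -68*(-254/(-270) + 60/(-1 - 3*11*11²)) = -68*(-254*(-1/270) + 60/(-1 - 3*11*121)) = -68*(127/135 + 60/(-1 - 3993)) = -68*(127/135 + 60/(-3994)) = -68*(127/135 + 60*(-1/3994)) = -68*(127/135 - 30/1997) = -68*249569/269595 = -16970692/269595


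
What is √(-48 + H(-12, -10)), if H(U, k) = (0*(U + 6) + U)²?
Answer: 4*√6 ≈ 9.7980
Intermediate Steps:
H(U, k) = U² (H(U, k) = (0*(6 + U) + U)² = (0 + U)² = U²)
√(-48 + H(-12, -10)) = √(-48 + (-12)²) = √(-48 + 144) = √96 = 4*√6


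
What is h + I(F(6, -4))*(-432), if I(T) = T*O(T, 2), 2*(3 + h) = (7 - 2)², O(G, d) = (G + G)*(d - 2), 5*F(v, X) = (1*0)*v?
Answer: 19/2 ≈ 9.5000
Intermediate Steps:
F(v, X) = 0 (F(v, X) = ((1*0)*v)/5 = (0*v)/5 = (⅕)*0 = 0)
O(G, d) = 2*G*(-2 + d) (O(G, d) = (2*G)*(-2 + d) = 2*G*(-2 + d))
h = 19/2 (h = -3 + (7 - 2)²/2 = -3 + (½)*5² = -3 + (½)*25 = -3 + 25/2 = 19/2 ≈ 9.5000)
I(T) = 0 (I(T) = T*(2*T*(-2 + 2)) = T*(2*T*0) = T*0 = 0)
h + I(F(6, -4))*(-432) = 19/2 + 0*(-432) = 19/2 + 0 = 19/2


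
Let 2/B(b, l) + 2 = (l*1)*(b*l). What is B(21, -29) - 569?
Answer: -10047969/17659 ≈ -569.00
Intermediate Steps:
B(b, l) = 2/(-2 + b*l²) (B(b, l) = 2/(-2 + (l*1)*(b*l)) = 2/(-2 + l*(b*l)) = 2/(-2 + b*l²))
B(21, -29) - 569 = 2/(-2 + 21*(-29)²) - 569 = 2/(-2 + 21*841) - 569 = 2/(-2 + 17661) - 569 = 2/17659 - 569 = -10047969/17659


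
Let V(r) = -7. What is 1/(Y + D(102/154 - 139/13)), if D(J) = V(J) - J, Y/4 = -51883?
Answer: -1001/207736499 ≈ -4.8186e-6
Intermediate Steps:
Y = -207532 (Y = 4*(-51883) = -207532)
D(J) = -7 - J
1/(Y + D(102/154 - 139/13)) = 1/(-207532 + (-7 - (102/154 - 139/13))) = 1/(-207532 + (-7 - (102*(1/154) - 139*1/13))) = 1/(-207532 + (-7 - (51/77 - 139/13))) = 1/(-207532 + (-7 - 1*(-10040/1001))) = 1/(-207532 + (-7 + 10040/1001)) = 1/(-207532 + 3033/1001) = 1/(-207736499/1001) = -1001/207736499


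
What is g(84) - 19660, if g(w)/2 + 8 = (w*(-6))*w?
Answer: -104348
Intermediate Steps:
g(w) = -16 - 12*w² (g(w) = -16 + 2*((w*(-6))*w) = -16 + 2*((-6*w)*w) = -16 + 2*(-6*w²) = -16 - 12*w²)
g(84) - 19660 = (-16 - 12*84²) - 19660 = (-16 - 12*7056) - 19660 = (-16 - 84672) - 19660 = -84688 - 19660 = -104348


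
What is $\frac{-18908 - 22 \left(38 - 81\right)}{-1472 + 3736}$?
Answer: $- \frac{8981}{1132} \approx -7.9337$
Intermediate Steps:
$\frac{-18908 - 22 \left(38 - 81\right)}{-1472 + 3736} = \frac{-18908 - -946}{2264} = \left(-18908 + 946\right) \frac{1}{2264} = \left(-17962\right) \frac{1}{2264} = - \frac{8981}{1132}$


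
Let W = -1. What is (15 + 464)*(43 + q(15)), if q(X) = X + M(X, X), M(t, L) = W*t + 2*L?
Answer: 34967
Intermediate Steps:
M(t, L) = -t + 2*L
q(X) = 2*X (q(X) = X + (-X + 2*X) = X + X = 2*X)
(15 + 464)*(43 + q(15)) = (15 + 464)*(43 + 2*15) = 479*(43 + 30) = 479*73 = 34967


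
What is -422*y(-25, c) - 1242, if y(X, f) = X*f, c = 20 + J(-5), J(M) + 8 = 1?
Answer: 135908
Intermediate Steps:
J(M) = -7 (J(M) = -8 + 1 = -7)
c = 13 (c = 20 - 7 = 13)
-422*y(-25, c) - 1242 = -(-10550)*13 - 1242 = -422*(-325) - 1242 = 137150 - 1242 = 135908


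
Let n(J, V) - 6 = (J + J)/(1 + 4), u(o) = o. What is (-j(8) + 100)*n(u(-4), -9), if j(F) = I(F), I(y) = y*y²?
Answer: -9064/5 ≈ -1812.8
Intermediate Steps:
I(y) = y³
j(F) = F³
n(J, V) = 6 + 2*J/5 (n(J, V) = 6 + (J + J)/(1 + 4) = 6 + (2*J)/5 = 6 + (2*J)*(⅕) = 6 + 2*J/5)
(-j(8) + 100)*n(u(-4), -9) = (-1*8³ + 100)*(6 + (⅖)*(-4)) = (-1*512 + 100)*(6 - 8/5) = (-512 + 100)*(22/5) = -412*22/5 = -9064/5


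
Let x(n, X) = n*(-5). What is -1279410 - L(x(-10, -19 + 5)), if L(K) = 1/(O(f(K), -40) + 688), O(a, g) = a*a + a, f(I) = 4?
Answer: -905822281/708 ≈ -1.2794e+6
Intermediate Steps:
O(a, g) = a + a**2 (O(a, g) = a**2 + a = a + a**2)
x(n, X) = -5*n
L(K) = 1/708 (L(K) = 1/(4*(1 + 4) + 688) = 1/(4*5 + 688) = 1/(20 + 688) = 1/708)
-1279410 - L(x(-10, -19 + 5)) = -1279410 - 1*1/708 = -1279410 - 1/708 = -905822281/708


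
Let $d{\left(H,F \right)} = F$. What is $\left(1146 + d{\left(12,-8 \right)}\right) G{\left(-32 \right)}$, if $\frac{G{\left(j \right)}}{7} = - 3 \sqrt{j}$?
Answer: $- 95592 i \sqrt{2} \approx - 1.3519 \cdot 10^{5} i$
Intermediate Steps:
$G{\left(j \right)} = - 21 \sqrt{j}$ ($G{\left(j \right)} = 7 \left(- 3 \sqrt{j}\right) = - 21 \sqrt{j}$)
$\left(1146 + d{\left(12,-8 \right)}\right) G{\left(-32 \right)} = \left(1146 - 8\right) \left(- 21 \sqrt{-32}\right) = 1138 \left(- 21 \cdot 4 i \sqrt{2}\right) = 1138 \left(- 84 i \sqrt{2}\right) = - 95592 i \sqrt{2}$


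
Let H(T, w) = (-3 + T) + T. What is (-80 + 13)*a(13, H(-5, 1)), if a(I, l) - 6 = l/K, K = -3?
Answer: -2077/3 ≈ -692.33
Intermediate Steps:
H(T, w) = -3 + 2*T
a(I, l) = 6 - l/3 (a(I, l) = 6 + l/(-3) = 6 + l*(-⅓) = 6 - l/3)
(-80 + 13)*a(13, H(-5, 1)) = (-80 + 13)*(6 - (-3 + 2*(-5))/3) = -67*(6 - (-3 - 10)/3) = -67*(6 - ⅓*(-13)) = -67*(6 + 13/3) = -67*31/3 = -2077/3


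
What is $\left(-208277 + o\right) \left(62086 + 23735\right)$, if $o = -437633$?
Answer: $-55432642110$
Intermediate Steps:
$\left(-208277 + o\right) \left(62086 + 23735\right) = \left(-208277 - 437633\right) \left(62086 + 23735\right) = \left(-645910\right) 85821 = -55432642110$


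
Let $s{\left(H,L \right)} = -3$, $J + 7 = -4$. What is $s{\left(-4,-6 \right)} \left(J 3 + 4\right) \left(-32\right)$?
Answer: $-2784$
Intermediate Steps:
$J = -11$ ($J = -7 - 4 = -11$)
$s{\left(-4,-6 \right)} \left(J 3 + 4\right) \left(-32\right) = - 3 \left(\left(-11\right) 3 + 4\right) \left(-32\right) = - 3 \left(-33 + 4\right) \left(-32\right) = \left(-3\right) \left(-29\right) \left(-32\right) = 87 \left(-32\right) = -2784$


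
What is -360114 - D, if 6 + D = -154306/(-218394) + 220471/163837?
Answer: -6442552090287860/17890508889 ≈ -3.6011e+5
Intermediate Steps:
D = -70627765486/17890508889 (D = -6 + (-154306/(-218394) + 220471/163837) = -6 + (-154306*(-1/218394) + 220471*(1/163837)) = -6 + (77153/109197 + 220471/163837) = -6 + 36715287848/17890508889 = -70627765486/17890508889 ≈ -3.9478)
-360114 - D = -360114 - 1*(-70627765486/17890508889) = -360114 + 70627765486/17890508889 = -6442552090287860/17890508889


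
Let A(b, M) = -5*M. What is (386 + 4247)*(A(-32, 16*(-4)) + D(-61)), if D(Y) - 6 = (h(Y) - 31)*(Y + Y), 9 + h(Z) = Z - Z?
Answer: 24119398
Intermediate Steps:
h(Z) = -9 (h(Z) = -9 + (Z - Z) = -9 + 0 = -9)
D(Y) = 6 - 80*Y (D(Y) = 6 + (-9 - 31)*(Y + Y) = 6 - 80*Y)
(386 + 4247)*(A(-32, 16*(-4)) + D(-61)) = (386 + 4247)*(-80*(-4) + (6 - 80*(-61))) = 4633*(-5*(-64) + (6 + 4880)) = 4633*(320 + 4886) = 4633*5206 = 24119398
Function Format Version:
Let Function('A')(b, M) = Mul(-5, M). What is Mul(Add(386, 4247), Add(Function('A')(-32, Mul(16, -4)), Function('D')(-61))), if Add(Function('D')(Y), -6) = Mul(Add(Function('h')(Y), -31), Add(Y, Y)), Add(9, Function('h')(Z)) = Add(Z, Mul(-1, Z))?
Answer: 24119398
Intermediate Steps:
Function('h')(Z) = -9 (Function('h')(Z) = Add(-9, Add(Z, Mul(-1, Z))) = Add(-9, 0) = -9)
Function('D')(Y) = Add(6, Mul(-80, Y)) (Function('D')(Y) = Add(6, Mul(Add(-9, -31), Add(Y, Y))) = Add(6, Mul(-40, Mul(2, Y))) = Add(6, Mul(-80, Y)))
Mul(Add(386, 4247), Add(Function('A')(-32, Mul(16, -4)), Function('D')(-61))) = Mul(Add(386, 4247), Add(Mul(-5, Mul(16, -4)), Add(6, Mul(-80, -61)))) = Mul(4633, Add(Mul(-5, -64), Add(6, 4880))) = Mul(4633, Add(320, 4886)) = Mul(4633, 5206) = 24119398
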